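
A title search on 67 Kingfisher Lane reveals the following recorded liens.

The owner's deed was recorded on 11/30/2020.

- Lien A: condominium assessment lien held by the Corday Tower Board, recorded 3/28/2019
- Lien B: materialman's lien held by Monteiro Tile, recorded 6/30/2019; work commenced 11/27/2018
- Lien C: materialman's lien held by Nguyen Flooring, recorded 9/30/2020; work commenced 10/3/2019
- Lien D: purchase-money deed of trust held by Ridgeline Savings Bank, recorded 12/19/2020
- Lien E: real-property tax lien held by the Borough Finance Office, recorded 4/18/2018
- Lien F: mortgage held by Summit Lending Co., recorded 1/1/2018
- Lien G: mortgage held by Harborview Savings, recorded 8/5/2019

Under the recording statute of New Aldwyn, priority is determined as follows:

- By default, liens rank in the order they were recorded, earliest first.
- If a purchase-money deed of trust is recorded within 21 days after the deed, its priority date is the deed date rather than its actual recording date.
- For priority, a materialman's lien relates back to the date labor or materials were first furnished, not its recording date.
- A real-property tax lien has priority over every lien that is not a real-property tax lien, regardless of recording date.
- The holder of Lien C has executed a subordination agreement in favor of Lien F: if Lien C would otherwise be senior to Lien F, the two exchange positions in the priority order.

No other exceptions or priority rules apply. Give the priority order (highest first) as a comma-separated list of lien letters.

E, F, B, A, G, C, D

Adjusting effective dates: B is treated as recorded 11/27/2018, the work-commencement date; C relates back to 10/3/2019 (work commenced); D relates back to the deed date 11/30/2020.
E is a real-property tax lien and takes priority over every other lien.
Remaining liens by effective date: F (1/1/2018), B (11/27/2018), A (3/28/2019), G (8/5/2019), C (10/3/2019), D (11/30/2020).
Since C is not senior to F, the subordination leaves the order unchanged.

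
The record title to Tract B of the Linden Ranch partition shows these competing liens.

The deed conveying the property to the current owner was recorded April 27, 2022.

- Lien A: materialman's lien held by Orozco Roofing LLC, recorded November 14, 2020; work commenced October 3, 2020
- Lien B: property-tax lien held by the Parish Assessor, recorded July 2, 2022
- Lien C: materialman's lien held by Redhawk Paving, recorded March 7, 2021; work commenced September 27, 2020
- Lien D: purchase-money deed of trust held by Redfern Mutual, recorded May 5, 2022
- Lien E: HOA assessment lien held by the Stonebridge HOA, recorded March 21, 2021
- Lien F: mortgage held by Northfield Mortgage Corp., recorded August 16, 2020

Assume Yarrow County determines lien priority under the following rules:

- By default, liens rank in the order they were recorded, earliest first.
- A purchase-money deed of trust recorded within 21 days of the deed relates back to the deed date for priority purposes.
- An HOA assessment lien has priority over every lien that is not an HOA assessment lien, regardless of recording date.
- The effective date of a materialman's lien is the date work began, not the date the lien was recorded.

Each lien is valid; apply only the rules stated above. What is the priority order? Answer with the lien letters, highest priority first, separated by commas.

Adjusting effective dates: A's effective date is October 3, 2020, when work began; C relates back to September 27, 2020 (work commenced); D relates back to the deed date April 27, 2022.
E is an HOA assessment lien and takes priority over every other lien.
Among the remaining liens, by effective date: F (August 16, 2020), C (September 27, 2020), A (October 3, 2020), D (April 27, 2022), B (July 2, 2022).

E, F, C, A, D, B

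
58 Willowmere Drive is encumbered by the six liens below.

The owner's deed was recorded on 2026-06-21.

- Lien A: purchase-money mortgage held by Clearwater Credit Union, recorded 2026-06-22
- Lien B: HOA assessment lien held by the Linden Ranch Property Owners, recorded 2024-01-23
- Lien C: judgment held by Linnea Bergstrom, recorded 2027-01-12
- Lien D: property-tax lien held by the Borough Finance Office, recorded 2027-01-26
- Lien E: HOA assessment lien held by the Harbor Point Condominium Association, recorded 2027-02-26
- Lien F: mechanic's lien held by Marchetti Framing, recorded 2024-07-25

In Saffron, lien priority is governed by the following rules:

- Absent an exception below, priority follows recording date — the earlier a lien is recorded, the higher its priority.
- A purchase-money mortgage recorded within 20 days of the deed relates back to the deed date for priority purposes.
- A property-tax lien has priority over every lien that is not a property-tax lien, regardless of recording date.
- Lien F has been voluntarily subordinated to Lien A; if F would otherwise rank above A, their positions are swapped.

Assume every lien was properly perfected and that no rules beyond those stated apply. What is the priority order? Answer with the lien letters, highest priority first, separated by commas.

D, B, A, F, C, E

First, effective dates: A was recorded within the 20-day window, so its effective date is the deed date 2026-06-21.
D is a property-tax lien and takes priority over every other lien.
Among the remaining liens, by effective date: B (2024-01-23), F (2024-07-25), A (2026-06-21), C (2027-01-12), E (2027-02-26).
F would otherwise be senior to A, so under the subordination agreement F and A exchange positions.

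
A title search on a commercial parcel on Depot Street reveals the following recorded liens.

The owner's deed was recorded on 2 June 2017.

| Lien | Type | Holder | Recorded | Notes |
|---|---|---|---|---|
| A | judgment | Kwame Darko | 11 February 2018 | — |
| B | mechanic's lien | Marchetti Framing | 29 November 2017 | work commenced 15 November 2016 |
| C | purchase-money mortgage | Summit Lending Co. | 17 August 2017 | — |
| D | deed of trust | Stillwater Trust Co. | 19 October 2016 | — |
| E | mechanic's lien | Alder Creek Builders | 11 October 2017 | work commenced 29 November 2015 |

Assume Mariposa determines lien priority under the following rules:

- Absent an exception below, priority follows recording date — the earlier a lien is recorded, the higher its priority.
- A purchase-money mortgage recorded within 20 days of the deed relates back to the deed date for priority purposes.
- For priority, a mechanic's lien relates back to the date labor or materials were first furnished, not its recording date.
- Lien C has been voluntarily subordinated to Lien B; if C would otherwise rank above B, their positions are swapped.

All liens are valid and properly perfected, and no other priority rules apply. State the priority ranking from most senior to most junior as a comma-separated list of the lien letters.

E, D, B, C, A

Effective dates after the stated exceptions: B's effective date is 15 November 2016, when work began; C was recorded 76 days after the deed — beyond 20 days — so no relation-back applies; E relates back to 29 November 2015 (work commenced).
By effective date: E (29 November 2015), D (19 October 2016), B (15 November 2016), C (17 August 2017), A (11 February 2018).
Since C is not senior to B, the subordination leaves the order unchanged.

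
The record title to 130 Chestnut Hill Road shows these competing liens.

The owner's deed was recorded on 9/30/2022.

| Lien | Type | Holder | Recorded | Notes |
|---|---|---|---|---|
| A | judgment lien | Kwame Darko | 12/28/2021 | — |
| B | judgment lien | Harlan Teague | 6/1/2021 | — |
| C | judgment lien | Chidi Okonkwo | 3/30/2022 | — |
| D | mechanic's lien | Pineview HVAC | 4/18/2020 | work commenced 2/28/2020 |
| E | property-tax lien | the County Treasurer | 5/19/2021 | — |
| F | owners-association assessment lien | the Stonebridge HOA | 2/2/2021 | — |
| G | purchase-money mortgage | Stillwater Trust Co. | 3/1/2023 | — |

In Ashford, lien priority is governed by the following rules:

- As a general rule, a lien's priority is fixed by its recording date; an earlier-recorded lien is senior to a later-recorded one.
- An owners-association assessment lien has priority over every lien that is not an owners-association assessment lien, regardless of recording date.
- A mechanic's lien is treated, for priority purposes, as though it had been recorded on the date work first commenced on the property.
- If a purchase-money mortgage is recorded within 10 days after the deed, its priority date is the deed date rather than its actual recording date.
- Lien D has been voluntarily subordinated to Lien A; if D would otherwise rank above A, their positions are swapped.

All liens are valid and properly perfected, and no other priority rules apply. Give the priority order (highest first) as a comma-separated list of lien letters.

F, A, E, B, D, C, G

Effective dates after the stated exceptions: D relates back to 2/28/2020 (work commenced); G missed the 10-day window (152 days after the deed), so its recording date stands.
As an owners-association assessment lien, F is senior to every other lien.
Among the remaining liens, by effective date: D (2/28/2020), E (5/19/2021), B (6/1/2021), A (12/28/2021), C (3/30/2022), G (3/1/2023).
Because D would otherwise rank above A, the subordination swaps them.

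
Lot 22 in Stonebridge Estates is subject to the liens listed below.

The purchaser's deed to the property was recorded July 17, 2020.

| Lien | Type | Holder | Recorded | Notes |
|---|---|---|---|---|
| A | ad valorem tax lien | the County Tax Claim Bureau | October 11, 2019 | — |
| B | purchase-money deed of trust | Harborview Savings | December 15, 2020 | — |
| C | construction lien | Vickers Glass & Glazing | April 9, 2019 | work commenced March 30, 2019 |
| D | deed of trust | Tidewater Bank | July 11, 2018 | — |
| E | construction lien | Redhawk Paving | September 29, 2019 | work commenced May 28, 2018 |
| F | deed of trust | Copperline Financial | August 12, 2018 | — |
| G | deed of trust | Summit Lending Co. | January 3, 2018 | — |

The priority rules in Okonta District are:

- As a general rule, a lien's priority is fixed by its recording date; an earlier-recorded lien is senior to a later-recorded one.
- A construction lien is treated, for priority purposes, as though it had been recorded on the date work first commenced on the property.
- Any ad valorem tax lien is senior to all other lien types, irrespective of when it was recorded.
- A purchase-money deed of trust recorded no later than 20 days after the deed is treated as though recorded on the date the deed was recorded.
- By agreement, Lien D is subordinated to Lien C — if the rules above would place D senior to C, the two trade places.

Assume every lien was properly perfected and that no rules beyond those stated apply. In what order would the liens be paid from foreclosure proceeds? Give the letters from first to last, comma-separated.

A, G, E, C, F, D, B

Effective dates after the stated exceptions: B was recorded 151 days after the deed — beyond 20 days — so no relation-back applies; C is treated as recorded March 30, 2019, the work-commencement date; E relates back to May 28, 2018 (work commenced).
A is an ad valorem tax lien, so it outranks all other liens regardless of date.
Ordering the rest by effective date: G (January 3, 2018), E (May 28, 2018), D (July 11, 2018), F (August 12, 2018), C (March 30, 2019), B (December 15, 2020).
D would otherwise be senior to C, so under the subordination agreement D and C exchange positions.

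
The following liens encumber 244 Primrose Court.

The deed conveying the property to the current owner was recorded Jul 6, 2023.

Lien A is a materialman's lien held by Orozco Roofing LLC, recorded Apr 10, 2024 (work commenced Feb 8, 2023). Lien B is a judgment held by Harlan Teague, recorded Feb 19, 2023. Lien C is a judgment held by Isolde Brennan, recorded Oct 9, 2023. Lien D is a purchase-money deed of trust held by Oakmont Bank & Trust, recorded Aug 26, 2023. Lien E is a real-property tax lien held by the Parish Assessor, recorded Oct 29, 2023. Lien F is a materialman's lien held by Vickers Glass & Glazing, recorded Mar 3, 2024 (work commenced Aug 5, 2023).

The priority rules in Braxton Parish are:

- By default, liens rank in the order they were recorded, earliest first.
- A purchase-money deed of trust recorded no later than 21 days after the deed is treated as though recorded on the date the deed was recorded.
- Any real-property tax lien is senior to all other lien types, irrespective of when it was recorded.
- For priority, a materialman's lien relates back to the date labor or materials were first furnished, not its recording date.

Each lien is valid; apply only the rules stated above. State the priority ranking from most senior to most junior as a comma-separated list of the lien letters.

Adjusting effective dates: A's effective date is Feb 8, 2023, when work began; D was recorded 51 days after the deed, outside the 21-day window, so it keeps its recording date; F's effective date is Aug 5, 2023, when work began.
E is a real-property tax lien and takes priority over every other lien.
Among the remaining liens, by effective date: A (Feb 8, 2023), B (Feb 19, 2023), F (Aug 5, 2023), D (Aug 26, 2023), C (Oct 9, 2023).

E, A, B, F, D, C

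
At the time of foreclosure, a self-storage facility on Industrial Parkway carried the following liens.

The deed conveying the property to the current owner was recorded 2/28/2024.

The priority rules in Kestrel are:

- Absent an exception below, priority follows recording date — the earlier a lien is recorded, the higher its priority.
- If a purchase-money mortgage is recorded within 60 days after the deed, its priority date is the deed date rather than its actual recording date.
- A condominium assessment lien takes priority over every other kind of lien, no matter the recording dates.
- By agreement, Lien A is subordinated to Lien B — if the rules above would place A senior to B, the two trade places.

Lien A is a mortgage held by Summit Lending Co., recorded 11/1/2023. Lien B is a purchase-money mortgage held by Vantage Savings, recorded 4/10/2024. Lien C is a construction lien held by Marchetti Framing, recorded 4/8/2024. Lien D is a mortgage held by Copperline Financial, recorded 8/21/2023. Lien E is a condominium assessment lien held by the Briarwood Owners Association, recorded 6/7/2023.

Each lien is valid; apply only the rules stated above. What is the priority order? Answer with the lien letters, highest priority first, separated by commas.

Effective dates: B relates back to the deed date 2/28/2024.
E, as a condominium assessment lien, has superpriority and ranks first.
Among the remaining liens, by effective date: D (8/21/2023), A (11/1/2023), B (2/28/2024), C (4/8/2024).
The subordination applies — A was senior to B — so A and B swap.

E, D, B, A, C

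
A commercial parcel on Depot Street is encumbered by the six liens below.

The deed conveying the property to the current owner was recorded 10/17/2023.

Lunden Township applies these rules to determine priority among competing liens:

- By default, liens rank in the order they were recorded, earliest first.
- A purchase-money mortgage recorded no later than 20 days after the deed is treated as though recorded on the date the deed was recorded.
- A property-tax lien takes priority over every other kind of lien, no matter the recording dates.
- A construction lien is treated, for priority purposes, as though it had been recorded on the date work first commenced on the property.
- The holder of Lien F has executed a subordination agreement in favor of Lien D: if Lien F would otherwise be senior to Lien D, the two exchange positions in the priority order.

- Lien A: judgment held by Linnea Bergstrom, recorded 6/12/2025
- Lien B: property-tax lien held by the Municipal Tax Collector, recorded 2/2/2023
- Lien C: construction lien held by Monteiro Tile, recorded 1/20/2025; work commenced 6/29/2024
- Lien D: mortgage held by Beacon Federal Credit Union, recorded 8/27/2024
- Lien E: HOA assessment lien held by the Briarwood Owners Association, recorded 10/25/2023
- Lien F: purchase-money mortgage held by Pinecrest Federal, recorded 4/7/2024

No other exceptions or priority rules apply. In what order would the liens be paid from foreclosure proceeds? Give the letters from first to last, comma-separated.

B, E, D, C, F, A

Effective dates after the stated exceptions: C is treated as recorded 6/29/2024, the work-commencement date; F was recorded 173 days after the deed, outside the 20-day window, so it keeps its recording date.
B, as a property-tax lien, has superpriority and ranks first.
Among the remaining liens, by effective date: E (10/25/2023), F (4/7/2024), C (6/29/2024), D (8/27/2024), A (6/12/2025).
The subordination applies — F was senior to D — so F and D swap.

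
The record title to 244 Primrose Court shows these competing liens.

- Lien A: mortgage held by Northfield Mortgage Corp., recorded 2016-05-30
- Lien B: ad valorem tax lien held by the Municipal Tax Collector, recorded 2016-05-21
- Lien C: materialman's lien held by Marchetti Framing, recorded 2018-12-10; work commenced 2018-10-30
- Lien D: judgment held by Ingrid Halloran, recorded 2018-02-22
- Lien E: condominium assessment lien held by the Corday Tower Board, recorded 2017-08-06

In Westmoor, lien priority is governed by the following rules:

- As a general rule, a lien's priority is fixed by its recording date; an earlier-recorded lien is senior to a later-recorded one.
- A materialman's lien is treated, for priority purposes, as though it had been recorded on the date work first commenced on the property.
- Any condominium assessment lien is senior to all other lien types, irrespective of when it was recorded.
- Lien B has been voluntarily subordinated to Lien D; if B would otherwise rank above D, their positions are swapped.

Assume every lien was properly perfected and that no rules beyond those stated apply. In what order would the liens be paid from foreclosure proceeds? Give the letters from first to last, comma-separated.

E, D, A, B, C

Effective dates after the stated exceptions: C is treated as recorded 2018-10-30, the work-commencement date.
E is a condominium assessment lien, so it outranks all other liens regardless of date.
The other liens, earliest effective date first: B (2016-05-21), A (2016-05-30), D (2018-02-22), C (2018-10-30).
B would otherwise be senior to D, so under the subordination agreement B and D exchange positions.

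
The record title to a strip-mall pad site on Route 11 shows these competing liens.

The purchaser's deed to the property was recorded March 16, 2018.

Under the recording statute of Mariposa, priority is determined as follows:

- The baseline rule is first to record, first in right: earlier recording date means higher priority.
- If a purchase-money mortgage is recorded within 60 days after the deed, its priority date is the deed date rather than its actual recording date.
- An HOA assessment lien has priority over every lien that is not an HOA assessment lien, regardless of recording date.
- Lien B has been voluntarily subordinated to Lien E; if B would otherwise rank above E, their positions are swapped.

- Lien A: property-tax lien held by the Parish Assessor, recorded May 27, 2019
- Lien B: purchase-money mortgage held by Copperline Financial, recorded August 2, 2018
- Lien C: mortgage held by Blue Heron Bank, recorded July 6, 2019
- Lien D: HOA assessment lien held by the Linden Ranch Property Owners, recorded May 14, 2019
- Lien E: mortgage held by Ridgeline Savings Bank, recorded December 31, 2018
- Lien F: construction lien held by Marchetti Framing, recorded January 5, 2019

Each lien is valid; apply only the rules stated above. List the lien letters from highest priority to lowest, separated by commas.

Adjusting effective dates: B missed the 60-day window (139 days after the deed), so its recording date stands.
D, as an HOA assessment lien, has superpriority and ranks first.
Among the remaining liens, by effective date: B (August 2, 2018), E (December 31, 2018), F (January 5, 2019), A (May 27, 2019), C (July 6, 2019).
B is senior to E before the subordination, so the two trade places.

D, E, B, F, A, C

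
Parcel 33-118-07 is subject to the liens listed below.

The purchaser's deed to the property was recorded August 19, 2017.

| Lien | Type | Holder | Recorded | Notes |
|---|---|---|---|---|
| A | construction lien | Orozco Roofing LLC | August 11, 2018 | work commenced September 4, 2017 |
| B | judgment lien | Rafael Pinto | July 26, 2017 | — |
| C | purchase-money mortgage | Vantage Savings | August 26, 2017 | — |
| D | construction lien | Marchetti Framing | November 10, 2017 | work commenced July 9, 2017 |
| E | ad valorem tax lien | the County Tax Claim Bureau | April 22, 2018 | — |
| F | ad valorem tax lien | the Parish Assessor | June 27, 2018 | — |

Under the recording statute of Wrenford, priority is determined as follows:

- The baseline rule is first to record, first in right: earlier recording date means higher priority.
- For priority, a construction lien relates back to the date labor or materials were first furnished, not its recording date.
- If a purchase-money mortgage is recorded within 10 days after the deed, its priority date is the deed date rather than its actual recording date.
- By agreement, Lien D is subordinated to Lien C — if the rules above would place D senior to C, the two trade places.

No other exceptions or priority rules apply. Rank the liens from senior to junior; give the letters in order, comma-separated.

Effective dates: A relates back to September 4, 2017 (work commenced); C's effective date is the deed date, August 19, 2017; D's effective date is July 9, 2017, when work began.
By effective date, earliest first: D (July 9, 2017), B (July 26, 2017), C (August 19, 2017), A (September 4, 2017), E (April 22, 2018), F (June 27, 2018).
D is senior to C before the subordination, so the two trade places.

C, B, D, A, E, F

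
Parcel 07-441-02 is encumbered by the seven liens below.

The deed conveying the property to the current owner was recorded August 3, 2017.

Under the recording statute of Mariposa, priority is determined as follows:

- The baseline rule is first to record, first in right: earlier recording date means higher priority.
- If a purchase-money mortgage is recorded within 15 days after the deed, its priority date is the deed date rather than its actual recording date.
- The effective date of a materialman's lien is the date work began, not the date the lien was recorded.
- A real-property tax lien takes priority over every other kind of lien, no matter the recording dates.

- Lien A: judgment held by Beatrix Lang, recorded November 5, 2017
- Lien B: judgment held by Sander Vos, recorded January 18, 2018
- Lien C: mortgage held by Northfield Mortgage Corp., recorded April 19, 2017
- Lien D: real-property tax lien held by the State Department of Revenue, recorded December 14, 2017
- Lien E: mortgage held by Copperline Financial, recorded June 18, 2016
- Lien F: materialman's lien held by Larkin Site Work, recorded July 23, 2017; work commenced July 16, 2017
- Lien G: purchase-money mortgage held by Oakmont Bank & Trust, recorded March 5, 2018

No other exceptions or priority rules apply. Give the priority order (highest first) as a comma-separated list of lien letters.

D, E, C, F, A, B, G

Effective dates after the stated exceptions: F is treated as recorded July 16, 2017, the work-commencement date; G was recorded 214 days after the deed, outside the 15-day window, so it keeps its recording date.
D is a real-property tax lien, so it outranks all other liens regardless of date.
The other liens, earliest effective date first: E (June 18, 2016), C (April 19, 2017), F (July 16, 2017), A (November 5, 2017), B (January 18, 2018), G (March 5, 2018).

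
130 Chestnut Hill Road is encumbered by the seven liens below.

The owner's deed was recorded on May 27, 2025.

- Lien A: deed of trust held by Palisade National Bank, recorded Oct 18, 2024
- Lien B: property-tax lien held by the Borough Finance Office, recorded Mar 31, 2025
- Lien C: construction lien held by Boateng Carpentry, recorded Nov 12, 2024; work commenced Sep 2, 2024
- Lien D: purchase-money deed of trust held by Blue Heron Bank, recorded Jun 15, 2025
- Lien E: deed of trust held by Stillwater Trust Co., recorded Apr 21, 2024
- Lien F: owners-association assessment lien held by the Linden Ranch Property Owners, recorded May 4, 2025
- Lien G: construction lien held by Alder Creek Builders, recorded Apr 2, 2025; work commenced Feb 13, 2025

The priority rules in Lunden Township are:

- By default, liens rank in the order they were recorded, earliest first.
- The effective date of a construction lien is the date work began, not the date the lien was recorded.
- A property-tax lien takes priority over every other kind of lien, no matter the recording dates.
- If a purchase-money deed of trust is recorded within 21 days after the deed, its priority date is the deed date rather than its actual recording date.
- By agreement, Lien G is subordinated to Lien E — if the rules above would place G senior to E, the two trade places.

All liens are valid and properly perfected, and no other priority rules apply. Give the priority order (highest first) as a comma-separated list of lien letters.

Adjusting effective dates: C is treated as recorded Sep 2, 2024, the work-commencement date; D relates back to the deed date May 27, 2025; G's effective date is Feb 13, 2025, when work began.
B, as a property-tax lien, has superpriority and ranks first.
Among the remaining liens, by effective date: E (Apr 21, 2024), C (Sep 2, 2024), A (Oct 18, 2024), G (Feb 13, 2025), F (May 4, 2025), D (May 27, 2025).
Since G is not senior to E, the subordination leaves the order unchanged.

B, E, C, A, G, F, D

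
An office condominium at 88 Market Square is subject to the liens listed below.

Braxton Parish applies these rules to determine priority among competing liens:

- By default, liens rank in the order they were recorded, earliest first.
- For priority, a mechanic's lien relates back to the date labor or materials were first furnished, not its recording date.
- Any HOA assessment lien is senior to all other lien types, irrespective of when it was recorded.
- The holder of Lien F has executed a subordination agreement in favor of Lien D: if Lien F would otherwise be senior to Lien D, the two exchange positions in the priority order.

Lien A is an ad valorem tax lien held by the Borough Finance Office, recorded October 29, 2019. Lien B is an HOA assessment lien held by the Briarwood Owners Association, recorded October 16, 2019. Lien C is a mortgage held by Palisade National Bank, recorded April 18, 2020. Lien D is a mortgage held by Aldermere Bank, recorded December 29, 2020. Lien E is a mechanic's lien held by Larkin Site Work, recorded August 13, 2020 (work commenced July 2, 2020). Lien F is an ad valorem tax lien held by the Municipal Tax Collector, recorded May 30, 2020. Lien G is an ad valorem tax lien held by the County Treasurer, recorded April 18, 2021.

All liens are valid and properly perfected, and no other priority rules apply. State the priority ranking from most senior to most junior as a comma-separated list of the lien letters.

Effective dates: E's effective date is July 2, 2020, when work began.
B is an HOA assessment lien, so it outranks all other liens regardless of date.
Ordering the rest by effective date: A (October 29, 2019), C (April 18, 2020), F (May 30, 2020), E (July 2, 2020), D (December 29, 2020), G (April 18, 2021).
The subordination applies — F was senior to D — so F and D swap.

B, A, C, D, E, F, G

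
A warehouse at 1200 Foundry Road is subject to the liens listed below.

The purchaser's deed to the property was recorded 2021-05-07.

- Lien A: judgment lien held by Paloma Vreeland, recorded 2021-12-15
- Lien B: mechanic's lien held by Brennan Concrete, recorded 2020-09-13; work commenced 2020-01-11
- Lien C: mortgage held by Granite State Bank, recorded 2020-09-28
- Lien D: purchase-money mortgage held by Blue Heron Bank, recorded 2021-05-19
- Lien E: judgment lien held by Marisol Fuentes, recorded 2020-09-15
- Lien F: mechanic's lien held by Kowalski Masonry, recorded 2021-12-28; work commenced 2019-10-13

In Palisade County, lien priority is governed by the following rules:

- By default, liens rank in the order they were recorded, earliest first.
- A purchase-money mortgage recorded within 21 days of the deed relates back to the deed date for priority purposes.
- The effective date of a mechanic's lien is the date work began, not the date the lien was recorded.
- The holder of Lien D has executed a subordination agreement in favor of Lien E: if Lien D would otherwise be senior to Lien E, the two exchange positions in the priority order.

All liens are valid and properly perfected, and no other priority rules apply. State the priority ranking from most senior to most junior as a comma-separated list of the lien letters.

F, B, E, C, D, A

First, effective dates: B's effective date is 2020-01-11, when work began; D's effective date is the deed date, 2021-05-07; F relates back to 2019-10-13 (work commenced).
Ordering by effective date: F (2019-10-13), B (2020-01-11), E (2020-09-15), C (2020-09-28), D (2021-05-07), A (2021-12-15).
Since D is not senior to E, the subordination leaves the order unchanged.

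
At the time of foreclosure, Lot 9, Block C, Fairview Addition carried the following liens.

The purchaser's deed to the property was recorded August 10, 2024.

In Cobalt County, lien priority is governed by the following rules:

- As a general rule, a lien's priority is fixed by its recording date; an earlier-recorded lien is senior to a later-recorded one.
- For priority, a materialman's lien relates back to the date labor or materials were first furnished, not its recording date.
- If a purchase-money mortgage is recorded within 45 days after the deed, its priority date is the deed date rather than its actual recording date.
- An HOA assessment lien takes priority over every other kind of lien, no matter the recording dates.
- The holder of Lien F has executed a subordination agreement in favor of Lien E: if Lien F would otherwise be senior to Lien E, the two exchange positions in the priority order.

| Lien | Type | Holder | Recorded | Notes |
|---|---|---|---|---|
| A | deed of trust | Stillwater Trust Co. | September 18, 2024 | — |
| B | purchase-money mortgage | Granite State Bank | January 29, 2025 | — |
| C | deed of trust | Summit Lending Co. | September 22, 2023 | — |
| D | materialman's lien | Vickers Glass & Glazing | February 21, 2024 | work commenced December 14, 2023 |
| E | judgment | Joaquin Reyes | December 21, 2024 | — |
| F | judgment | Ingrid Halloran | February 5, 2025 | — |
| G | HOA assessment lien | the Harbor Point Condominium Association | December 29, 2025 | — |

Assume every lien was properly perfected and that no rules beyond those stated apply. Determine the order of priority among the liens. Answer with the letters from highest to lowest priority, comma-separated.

Effective dates after the stated exceptions: B was recorded 172 days after the deed — beyond 45 days — so no relation-back applies; D relates back to December 14, 2023 (work commenced).
As an HOA assessment lien, G is senior to every other lien.
The other liens, earliest effective date first: C (September 22, 2023), D (December 14, 2023), A (September 18, 2024), E (December 21, 2024), B (January 29, 2025), F (February 5, 2025).
F already ranks below E; the subordination has no effect.

G, C, D, A, E, B, F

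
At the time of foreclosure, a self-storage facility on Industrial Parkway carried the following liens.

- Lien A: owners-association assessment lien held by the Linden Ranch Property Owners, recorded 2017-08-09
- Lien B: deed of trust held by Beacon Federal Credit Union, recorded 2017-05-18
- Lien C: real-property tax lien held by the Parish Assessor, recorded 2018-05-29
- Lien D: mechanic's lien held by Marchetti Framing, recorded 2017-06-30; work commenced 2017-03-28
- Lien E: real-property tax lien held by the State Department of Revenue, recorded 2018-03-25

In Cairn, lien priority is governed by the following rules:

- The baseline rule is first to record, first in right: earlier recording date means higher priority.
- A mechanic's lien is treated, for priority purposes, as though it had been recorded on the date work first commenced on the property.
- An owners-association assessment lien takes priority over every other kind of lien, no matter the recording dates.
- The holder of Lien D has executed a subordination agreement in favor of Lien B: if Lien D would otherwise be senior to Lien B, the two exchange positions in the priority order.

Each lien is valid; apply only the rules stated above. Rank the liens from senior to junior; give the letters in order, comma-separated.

First, effective dates: D relates back to 2017-03-28 (work commenced).
A, as an owners-association assessment lien, has superpriority and ranks first.
The other liens, earliest effective date first: D (2017-03-28), B (2017-05-18), E (2018-03-25), C (2018-05-29).
D would otherwise be senior to B, so under the subordination agreement D and B exchange positions.

A, B, D, E, C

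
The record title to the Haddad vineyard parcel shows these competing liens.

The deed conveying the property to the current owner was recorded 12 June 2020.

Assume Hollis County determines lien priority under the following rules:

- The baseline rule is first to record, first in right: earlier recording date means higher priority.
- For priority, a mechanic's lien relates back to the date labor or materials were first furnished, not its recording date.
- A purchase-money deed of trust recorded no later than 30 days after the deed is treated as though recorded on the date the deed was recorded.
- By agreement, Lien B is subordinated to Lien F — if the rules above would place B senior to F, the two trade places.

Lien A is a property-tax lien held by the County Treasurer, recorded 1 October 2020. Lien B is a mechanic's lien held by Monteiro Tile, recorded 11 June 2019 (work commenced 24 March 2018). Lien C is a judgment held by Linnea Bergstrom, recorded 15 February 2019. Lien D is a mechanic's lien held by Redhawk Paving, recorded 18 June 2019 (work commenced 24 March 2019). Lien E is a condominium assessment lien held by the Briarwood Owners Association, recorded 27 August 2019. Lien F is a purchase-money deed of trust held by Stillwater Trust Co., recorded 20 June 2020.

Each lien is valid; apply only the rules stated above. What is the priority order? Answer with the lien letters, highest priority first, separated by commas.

Effective dates after the stated exceptions: B is treated as recorded 24 March 2018, the work-commencement date; D relates back to 24 March 2019 (work commenced); F's effective date is the deed date, 12 June 2020.
Sorted by effective date: B (24 March 2018), C (15 February 2019), D (24 March 2019), E (27 August 2019), F (12 June 2020), A (1 October 2020).
The subordination applies — B was senior to F — so B and F swap.

F, C, D, E, B, A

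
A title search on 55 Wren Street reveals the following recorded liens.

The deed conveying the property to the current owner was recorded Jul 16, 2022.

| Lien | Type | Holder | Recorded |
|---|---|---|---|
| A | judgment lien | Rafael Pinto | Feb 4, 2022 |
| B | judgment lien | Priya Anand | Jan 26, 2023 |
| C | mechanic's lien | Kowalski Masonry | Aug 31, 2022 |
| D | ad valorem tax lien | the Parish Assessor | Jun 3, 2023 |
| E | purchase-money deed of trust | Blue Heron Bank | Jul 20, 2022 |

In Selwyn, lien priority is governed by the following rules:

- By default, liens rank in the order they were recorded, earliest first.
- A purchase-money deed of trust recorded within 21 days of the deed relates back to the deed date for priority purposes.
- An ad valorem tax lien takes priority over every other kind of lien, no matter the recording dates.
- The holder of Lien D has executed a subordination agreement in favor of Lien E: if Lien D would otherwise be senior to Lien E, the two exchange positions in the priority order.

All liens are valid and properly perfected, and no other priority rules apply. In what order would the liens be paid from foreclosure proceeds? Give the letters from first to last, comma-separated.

E, A, D, C, B

First, effective dates: E relates back to the deed date Jul 16, 2022.
As an ad valorem tax lien, D is senior to every other lien.
Among the remaining liens, by effective date: A (Feb 4, 2022), E (Jul 16, 2022), C (Aug 31, 2022), B (Jan 26, 2023).
Because D would otherwise rank above E, the subordination swaps them.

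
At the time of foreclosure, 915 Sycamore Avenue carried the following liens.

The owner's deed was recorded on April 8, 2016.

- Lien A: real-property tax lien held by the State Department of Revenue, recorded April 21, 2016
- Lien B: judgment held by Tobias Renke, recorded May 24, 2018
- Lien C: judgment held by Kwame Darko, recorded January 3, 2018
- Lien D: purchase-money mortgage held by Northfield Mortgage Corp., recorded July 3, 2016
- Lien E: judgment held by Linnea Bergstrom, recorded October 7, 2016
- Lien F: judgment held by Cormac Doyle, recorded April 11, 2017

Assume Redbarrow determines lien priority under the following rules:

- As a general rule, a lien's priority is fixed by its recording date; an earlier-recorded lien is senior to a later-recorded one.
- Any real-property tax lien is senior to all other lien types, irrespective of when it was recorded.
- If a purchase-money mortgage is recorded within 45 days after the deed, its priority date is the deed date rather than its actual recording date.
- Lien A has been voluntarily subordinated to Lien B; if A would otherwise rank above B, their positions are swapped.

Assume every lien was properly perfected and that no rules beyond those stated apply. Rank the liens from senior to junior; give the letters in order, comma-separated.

B, D, E, F, C, A

Effective dates: D missed the 45-day window (86 days after the deed), so its recording date stands.
A is a real-property tax lien, so it outranks all other liens regardless of date.
Among the remaining liens, by effective date: D (July 3, 2016), E (October 7, 2016), F (April 11, 2017), C (January 3, 2018), B (May 24, 2018).
A would otherwise be senior to B, so under the subordination agreement A and B exchange positions.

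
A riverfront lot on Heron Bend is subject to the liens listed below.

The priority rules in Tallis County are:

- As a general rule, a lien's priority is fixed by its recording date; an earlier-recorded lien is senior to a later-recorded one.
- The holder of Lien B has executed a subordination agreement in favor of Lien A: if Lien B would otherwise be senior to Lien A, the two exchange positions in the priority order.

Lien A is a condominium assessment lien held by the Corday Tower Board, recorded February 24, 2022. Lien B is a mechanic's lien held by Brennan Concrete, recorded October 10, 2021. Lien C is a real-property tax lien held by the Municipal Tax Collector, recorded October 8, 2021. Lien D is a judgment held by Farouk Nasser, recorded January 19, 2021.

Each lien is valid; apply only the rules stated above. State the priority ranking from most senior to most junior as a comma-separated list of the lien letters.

D, C, A, B

By effective date, earliest first: D (January 19, 2021), C (October 8, 2021), B (October 10, 2021), A (February 24, 2022).
The subordination applies — B was senior to A — so B and A swap.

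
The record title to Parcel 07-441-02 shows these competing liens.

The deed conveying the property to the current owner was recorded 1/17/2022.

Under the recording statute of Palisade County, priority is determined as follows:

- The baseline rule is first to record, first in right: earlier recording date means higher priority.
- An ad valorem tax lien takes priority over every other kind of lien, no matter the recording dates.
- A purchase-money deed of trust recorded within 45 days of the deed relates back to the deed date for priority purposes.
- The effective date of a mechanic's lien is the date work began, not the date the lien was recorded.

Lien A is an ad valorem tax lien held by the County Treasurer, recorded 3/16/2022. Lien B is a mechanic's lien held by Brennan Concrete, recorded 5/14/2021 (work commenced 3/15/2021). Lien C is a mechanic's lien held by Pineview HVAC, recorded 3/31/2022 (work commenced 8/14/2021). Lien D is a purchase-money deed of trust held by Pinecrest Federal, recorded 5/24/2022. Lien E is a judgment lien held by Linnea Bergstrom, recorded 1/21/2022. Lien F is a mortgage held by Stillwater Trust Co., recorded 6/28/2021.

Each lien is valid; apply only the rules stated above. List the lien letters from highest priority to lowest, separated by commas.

First, effective dates: B relates back to 3/15/2021 (work commenced); C is treated as recorded 8/14/2021, the work-commencement date; D was recorded 127 days after the deed — beyond 45 days — so no relation-back applies.
A, as an ad valorem tax lien, has superpriority and ranks first.
Ordering the rest by effective date: B (3/15/2021), F (6/28/2021), C (8/14/2021), E (1/21/2022), D (5/24/2022).

A, B, F, C, E, D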